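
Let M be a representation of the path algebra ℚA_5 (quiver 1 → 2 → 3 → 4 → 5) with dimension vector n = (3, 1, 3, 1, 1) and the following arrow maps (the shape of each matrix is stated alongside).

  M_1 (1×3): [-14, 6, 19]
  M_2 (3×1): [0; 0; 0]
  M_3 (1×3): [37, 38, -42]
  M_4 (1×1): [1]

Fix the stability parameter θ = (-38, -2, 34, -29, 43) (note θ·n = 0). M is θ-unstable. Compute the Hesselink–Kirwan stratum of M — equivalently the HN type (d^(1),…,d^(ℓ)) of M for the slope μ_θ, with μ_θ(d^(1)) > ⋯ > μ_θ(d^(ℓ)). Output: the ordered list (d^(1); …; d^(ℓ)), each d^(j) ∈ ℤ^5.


Via rank(M_{q-1}∘⋯∘M_p): M ≅ I[1,1]^2, I[1,2], I[3,3]^2, I[3,5].
μ_θ-semistable layers: μ^(1)=43; μ^(2)=34; μ^(3)=5/2; μ^(4)=-2; μ^(5)=-38

((0, 0, 0, 0, 1); (0, 0, 2, 0, 0); (0, 0, 1, 1, 0); (0, 1, 0, 0, 0); (3, 0, 0, 0, 0))


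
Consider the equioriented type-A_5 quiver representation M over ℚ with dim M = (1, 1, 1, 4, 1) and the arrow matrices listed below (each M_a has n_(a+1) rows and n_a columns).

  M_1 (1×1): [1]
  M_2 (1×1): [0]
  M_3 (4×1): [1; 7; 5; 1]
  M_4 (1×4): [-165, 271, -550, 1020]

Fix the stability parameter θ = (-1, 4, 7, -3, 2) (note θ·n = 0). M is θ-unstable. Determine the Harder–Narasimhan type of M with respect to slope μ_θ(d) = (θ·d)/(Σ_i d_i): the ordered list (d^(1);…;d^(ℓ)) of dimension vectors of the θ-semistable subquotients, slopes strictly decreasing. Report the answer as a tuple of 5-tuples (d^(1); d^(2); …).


Barcode: M ≅ I[1,2], I[3,5], I[4,4]^3. HN layers by μ_θ (4 steps, strictly decreasing):
  μ^(1)=4; μ^(2)=2; μ^(3)=-1; μ^(4)=-3

((0, 1, 0, 0, 0); (0, 0, 1, 1, 1); (1, 0, 0, 0, 0); (0, 0, 0, 3, 0))


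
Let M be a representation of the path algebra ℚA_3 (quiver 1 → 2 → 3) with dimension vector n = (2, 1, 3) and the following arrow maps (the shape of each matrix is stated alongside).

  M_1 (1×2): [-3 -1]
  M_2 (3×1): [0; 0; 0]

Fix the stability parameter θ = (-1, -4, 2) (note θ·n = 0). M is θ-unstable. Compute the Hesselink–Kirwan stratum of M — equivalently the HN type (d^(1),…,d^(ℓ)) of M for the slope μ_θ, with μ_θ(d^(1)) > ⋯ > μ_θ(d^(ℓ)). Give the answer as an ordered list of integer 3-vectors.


Interval decomposition of M: I[1,1], I[1,2], I[3,3]^3.
HN type (ℓ=3): μ^(1)=2; μ^(2)=-1; μ^(3)=-5/2

((0, 0, 3); (1, 0, 0); (1, 1, 0))


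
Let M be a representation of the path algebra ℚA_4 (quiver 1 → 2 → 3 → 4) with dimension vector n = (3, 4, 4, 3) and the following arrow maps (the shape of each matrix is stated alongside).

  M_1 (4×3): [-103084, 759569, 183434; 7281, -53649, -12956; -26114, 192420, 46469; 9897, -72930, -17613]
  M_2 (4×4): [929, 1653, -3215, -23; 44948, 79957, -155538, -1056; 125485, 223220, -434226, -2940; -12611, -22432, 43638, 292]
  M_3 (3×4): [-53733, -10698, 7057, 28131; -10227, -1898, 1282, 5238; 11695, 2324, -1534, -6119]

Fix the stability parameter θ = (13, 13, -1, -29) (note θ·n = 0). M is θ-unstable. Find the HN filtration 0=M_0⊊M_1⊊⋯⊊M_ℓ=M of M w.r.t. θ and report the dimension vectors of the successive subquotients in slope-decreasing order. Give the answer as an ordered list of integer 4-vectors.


Interval decomposition of M: I[1,3], I[1,4]^2, I[2,2], I[3,4].
HN type (ℓ=4): μ^(1)=13; μ^(2)=25/3; μ^(3)=-1; μ^(4)=-15

((0, 1, 0, 0); (1, 1, 1, 0); (2, 2, 2, 2); (0, 0, 1, 1))


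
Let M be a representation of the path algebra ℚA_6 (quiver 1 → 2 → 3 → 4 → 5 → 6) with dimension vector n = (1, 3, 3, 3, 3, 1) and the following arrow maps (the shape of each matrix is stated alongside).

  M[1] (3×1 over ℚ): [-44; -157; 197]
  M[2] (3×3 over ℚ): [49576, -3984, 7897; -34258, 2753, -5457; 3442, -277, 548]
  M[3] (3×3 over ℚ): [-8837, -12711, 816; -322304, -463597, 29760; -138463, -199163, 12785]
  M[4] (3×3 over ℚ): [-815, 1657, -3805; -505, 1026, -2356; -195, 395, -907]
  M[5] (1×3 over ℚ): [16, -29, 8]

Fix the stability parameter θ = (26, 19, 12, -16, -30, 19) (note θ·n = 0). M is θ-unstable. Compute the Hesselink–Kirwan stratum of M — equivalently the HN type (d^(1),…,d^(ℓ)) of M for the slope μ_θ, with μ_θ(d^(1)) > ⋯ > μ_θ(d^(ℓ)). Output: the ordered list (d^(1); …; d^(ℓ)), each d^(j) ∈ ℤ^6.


Via rank(M_{q-1}∘⋯∘M_p): M ≅ I[1,6], I[2,2], I[2,5], I[3,4], I[5,5].
μ_θ-semistable layers: μ^(1)=19; μ^(2)=11/5; μ^(3)=-2; μ^(4)=-15/4; μ^(5)=-30

((0, 1, 0, 0, 0, 1); (1, 1, 1, 1, 1, 0); (0, 0, 1, 1, 0, 0); (0, 1, 1, 1, 1, 0); (0, 0, 0, 0, 1, 0))


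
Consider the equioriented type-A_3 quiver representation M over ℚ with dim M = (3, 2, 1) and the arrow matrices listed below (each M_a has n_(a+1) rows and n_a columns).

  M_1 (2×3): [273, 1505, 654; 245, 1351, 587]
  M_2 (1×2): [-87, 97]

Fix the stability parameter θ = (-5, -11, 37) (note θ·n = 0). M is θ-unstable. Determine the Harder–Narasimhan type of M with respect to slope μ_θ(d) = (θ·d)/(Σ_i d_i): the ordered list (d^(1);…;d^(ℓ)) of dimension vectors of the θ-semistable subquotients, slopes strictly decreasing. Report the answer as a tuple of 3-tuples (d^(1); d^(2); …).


Barcode: M ≅ I[1,1], I[1,2], I[1,3]. HN layers by μ_θ (3 steps, strictly decreasing):
  μ^(1)=37; μ^(2)=-5; μ^(3)=-8

((0, 0, 1); (1, 0, 0); (2, 2, 0))


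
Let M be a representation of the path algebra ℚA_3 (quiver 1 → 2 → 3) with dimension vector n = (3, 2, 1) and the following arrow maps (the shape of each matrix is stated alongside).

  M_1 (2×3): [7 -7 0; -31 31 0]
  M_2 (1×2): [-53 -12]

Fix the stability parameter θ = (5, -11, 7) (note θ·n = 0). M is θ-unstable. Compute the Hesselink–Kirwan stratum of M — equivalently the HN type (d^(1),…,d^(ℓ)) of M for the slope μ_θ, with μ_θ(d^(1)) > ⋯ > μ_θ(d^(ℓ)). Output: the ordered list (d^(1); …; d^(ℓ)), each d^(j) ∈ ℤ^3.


Via rank(M_{q-1}∘⋯∘M_p): M ≅ I[1,1]^2, I[1,3], I[2,2].
μ_θ-semistable layers: μ^(1)=7; μ^(2)=5; μ^(3)=-3; μ^(4)=-11

((0, 0, 1); (2, 0, 0); (1, 1, 0); (0, 1, 0))


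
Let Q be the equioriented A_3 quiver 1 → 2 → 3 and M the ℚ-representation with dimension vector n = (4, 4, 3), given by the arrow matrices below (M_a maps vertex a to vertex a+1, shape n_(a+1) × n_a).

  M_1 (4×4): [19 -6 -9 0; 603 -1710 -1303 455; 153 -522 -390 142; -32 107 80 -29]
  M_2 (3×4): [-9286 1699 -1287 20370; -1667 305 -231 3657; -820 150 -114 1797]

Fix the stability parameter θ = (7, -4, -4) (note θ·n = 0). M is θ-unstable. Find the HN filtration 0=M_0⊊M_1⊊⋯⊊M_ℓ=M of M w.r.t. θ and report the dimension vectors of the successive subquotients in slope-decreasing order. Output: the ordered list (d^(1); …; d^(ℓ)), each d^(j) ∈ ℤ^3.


Barcode: M ≅ I[1,2], I[1,3]^3. HN layers by μ_θ (2 steps, strictly decreasing):
  μ^(1)=3/2; μ^(2)=-1/3

((1, 1, 0); (3, 3, 3))


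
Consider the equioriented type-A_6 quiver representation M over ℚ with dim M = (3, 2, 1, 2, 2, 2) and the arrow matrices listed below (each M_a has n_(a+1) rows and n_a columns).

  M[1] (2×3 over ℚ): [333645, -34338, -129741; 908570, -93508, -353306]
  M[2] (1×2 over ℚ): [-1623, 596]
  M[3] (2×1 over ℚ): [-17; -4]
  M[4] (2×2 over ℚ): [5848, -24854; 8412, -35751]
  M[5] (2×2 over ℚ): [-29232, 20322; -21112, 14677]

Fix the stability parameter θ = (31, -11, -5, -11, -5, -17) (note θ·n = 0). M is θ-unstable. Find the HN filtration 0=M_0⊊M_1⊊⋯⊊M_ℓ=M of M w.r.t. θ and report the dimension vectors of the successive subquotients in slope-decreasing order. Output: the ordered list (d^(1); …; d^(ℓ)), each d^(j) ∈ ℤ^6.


Barcode: M ≅ I[1,1]^2, I[1,4], I[2,2], I[4,6], I[5,5], I[6,6]. HN layers by μ_θ (5 steps, strictly decreasing):
  μ^(1)=31; μ^(2)=1; μ^(3)=-5; μ^(4)=-11; μ^(5)=-17

((2, 0, 0, 0, 0, 0); (1, 1, 1, 1, 0, 0); (0, 0, 0, 0, 1, 0); (0, 1, 0, 1, 1, 1); (0, 0, 0, 0, 0, 1))


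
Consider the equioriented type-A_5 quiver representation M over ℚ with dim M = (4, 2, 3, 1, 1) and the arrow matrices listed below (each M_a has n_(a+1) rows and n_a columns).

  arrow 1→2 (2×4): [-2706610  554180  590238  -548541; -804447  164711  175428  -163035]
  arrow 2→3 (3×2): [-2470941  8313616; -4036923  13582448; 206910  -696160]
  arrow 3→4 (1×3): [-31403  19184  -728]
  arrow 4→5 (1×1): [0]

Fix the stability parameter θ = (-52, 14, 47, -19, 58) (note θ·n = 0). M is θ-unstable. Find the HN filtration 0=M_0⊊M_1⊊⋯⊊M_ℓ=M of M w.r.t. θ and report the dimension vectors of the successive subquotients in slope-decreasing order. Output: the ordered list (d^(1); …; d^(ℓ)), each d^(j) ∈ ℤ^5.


Interval decomposition of M: I[1,1]^2, I[1,2], I[1,4], I[3,3]^2, I[5,5].
HN type (ℓ=4): μ^(1)=58; μ^(2)=47; μ^(3)=14; μ^(4)=-52

((0, 0, 0, 0, 1); (0, 0, 2, 0, 0); (0, 2, 1, 1, 0); (4, 0, 0, 0, 0))


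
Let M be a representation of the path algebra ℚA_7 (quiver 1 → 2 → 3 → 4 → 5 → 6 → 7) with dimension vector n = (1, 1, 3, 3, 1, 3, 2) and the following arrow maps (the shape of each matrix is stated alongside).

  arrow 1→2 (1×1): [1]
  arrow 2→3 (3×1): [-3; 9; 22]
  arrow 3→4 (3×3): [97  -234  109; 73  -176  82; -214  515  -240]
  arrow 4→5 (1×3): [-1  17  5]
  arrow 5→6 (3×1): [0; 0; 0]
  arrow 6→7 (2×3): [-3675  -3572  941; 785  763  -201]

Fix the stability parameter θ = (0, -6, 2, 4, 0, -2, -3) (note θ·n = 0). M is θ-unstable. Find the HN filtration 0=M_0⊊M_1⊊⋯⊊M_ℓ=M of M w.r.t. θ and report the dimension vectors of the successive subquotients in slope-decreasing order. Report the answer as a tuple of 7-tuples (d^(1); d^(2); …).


Interval decomposition of M: I[1,5], I[3,4]^2, I[6,6], I[6,7]^2.
HN type (ℓ=5): μ^(1)=4; μ^(2)=2; μ^(3)=-2; μ^(4)=-5/2; μ^(5)=-3

((0, 0, 0, 2, 0, 0, 0); (0, 0, 3, 1, 1, 0, 0); (0, 0, 0, 0, 0, 1, 0); (0, 0, 0, 0, 0, 2, 2); (1, 1, 0, 0, 0, 0, 0))


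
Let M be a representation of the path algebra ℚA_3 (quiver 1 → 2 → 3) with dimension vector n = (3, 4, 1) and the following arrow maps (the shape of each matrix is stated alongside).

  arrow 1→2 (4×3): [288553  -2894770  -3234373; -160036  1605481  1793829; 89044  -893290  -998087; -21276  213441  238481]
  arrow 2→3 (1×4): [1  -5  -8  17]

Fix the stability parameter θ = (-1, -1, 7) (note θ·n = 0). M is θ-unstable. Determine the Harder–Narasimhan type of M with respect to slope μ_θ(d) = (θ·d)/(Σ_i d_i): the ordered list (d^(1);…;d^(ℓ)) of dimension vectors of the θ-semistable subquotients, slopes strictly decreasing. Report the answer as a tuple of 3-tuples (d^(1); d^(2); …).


Via rank(M_{q-1}∘⋯∘M_p): M ≅ I[1,2]^2, I[1,3], I[2,2].
μ_θ-semistable layers: μ^(1)=7; μ^(2)=-1

((0, 0, 1); (3, 4, 0))


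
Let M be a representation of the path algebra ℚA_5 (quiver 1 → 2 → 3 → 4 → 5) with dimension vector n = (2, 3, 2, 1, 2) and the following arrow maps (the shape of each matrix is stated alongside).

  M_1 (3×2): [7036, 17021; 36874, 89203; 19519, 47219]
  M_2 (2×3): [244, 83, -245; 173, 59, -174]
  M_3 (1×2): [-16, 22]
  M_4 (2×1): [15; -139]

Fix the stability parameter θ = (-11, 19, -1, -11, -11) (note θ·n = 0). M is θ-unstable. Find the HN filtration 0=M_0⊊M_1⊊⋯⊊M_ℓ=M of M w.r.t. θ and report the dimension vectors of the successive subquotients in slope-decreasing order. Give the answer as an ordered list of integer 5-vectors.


Barcode: M ≅ I[1,2], I[1,3], I[2,5], I[5,5]. HN layers by μ_θ (4 steps, strictly decreasing):
  μ^(1)=19; μ^(2)=9; μ^(3)=-1; μ^(4)=-11

((0, 1, 0, 0, 0); (0, 1, 1, 0, 0); (0, 1, 1, 1, 1); (2, 0, 0, 0, 1))


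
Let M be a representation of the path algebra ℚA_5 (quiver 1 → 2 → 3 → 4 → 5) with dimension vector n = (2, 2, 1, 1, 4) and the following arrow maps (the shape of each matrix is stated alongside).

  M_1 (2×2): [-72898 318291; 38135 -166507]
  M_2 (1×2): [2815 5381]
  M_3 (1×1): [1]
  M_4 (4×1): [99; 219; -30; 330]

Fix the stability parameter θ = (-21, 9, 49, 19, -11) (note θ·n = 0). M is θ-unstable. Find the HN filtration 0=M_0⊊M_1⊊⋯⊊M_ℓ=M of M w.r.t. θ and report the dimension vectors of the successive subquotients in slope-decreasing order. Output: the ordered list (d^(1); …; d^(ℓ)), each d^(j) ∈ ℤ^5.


Interval decomposition of M: I[1,2], I[1,5], I[5,5]^3.
HN type (ℓ=4): μ^(1)=19; μ^(2)=9; μ^(3)=-11; μ^(4)=-21

((0, 0, 1, 1, 1); (0, 2, 0, 0, 0); (0, 0, 0, 0, 3); (2, 0, 0, 0, 0))


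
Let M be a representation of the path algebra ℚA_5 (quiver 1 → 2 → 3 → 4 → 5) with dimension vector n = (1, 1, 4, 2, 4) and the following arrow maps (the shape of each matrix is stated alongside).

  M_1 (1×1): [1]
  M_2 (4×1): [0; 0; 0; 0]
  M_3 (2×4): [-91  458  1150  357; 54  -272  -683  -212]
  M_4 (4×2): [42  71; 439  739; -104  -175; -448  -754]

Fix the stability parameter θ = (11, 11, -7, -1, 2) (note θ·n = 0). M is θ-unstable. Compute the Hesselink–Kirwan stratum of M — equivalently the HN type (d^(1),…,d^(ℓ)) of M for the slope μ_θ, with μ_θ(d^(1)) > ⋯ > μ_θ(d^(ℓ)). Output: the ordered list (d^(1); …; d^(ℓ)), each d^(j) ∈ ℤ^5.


Barcode: M ≅ I[1,2], I[3,3]^2, I[3,5]^2, I[5,5]^2. HN layers by μ_θ (4 steps, strictly decreasing):
  μ^(1)=11; μ^(2)=2; μ^(3)=-1; μ^(4)=-7

((1, 1, 0, 0, 0); (0, 0, 0, 0, 4); (0, 0, 0, 2, 0); (0, 0, 4, 0, 0))


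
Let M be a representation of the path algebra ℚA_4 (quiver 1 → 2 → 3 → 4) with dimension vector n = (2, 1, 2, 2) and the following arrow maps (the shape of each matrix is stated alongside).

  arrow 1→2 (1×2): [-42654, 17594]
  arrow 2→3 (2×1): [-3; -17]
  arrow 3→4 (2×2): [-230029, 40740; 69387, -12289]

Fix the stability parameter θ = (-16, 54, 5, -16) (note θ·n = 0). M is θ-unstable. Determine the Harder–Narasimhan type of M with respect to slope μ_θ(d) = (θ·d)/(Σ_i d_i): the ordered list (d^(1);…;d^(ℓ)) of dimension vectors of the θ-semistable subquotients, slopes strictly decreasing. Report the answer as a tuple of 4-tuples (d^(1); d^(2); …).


Via rank(M_{q-1}∘⋯∘M_p): M ≅ I[1,1], I[1,4], I[3,4].
μ_θ-semistable layers: μ^(1)=43/3; μ^(2)=-11/2; μ^(3)=-16

((0, 1, 1, 1); (0, 0, 1, 1); (2, 0, 0, 0))


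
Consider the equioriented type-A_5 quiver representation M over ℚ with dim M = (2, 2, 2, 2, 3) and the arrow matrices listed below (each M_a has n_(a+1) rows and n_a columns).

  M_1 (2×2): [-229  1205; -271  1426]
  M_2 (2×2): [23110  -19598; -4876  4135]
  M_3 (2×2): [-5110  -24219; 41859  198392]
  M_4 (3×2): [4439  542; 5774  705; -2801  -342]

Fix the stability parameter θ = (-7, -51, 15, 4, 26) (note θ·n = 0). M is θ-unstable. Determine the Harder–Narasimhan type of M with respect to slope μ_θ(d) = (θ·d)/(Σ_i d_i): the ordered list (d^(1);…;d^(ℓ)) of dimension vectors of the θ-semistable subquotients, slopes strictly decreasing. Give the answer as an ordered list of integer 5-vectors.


Via rank(M_{q-1}∘⋯∘M_p): M ≅ I[1,5]^2, I[5,5].
μ_θ-semistable layers: μ^(1)=26; μ^(2)=19/2; μ^(3)=-29

((0, 0, 0, 0, 3); (0, 0, 2, 2, 0); (2, 2, 0, 0, 0))


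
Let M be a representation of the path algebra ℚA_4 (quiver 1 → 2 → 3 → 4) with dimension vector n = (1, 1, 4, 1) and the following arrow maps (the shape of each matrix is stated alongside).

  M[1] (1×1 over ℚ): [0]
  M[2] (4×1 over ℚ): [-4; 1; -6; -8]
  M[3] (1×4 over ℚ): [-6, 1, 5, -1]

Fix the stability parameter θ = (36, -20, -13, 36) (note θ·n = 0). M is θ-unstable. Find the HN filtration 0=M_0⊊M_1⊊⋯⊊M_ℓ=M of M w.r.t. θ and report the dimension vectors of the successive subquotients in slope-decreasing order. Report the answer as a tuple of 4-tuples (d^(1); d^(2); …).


Barcode: M ≅ I[1,1], I[2,4], I[3,3]^3. HN layers by μ_θ (3 steps, strictly decreasing):
  μ^(1)=36; μ^(2)=-13; μ^(3)=-20

((1, 0, 0, 1); (0, 0, 4, 0); (0, 1, 0, 0))


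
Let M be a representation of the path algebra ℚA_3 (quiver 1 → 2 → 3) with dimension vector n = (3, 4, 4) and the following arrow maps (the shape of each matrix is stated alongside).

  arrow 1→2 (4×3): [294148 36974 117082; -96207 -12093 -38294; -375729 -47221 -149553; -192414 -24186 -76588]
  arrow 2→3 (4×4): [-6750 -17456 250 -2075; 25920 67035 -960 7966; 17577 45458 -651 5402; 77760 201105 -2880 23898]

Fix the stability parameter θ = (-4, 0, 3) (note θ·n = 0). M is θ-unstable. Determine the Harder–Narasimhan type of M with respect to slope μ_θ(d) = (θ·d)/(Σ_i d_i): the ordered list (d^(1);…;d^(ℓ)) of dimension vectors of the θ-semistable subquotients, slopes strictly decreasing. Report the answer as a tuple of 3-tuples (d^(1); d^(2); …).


Interval decomposition of M: I[1,2], I[1,3]^2, I[2,3], I[3,3].
HN type (ℓ=3): μ^(1)=3; μ^(2)=0; μ^(3)=-4

((0, 0, 4); (0, 4, 0); (3, 0, 0))


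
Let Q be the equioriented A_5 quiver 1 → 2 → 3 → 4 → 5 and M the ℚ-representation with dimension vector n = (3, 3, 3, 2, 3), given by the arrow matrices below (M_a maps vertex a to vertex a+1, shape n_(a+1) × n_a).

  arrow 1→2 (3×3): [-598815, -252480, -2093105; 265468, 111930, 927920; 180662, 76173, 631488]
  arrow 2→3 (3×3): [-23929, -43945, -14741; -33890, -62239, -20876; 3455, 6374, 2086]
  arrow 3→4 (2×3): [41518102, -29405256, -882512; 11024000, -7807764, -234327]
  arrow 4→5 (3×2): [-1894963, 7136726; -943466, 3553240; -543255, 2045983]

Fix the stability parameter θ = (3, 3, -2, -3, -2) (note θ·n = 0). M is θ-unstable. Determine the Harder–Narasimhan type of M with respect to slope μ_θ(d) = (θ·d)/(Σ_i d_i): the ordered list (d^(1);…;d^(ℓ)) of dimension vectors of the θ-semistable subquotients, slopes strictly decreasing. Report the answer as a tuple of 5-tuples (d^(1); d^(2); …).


Interval decomposition of M: I[1,1], I[1,5]^2, I[2,3], I[5,5].
HN type (ℓ=4): μ^(1)=3; μ^(2)=1/2; μ^(3)=-1/5; μ^(4)=-2

((1, 0, 0, 0, 0); (0, 1, 1, 0, 0); (2, 2, 2, 2, 2); (0, 0, 0, 0, 1))


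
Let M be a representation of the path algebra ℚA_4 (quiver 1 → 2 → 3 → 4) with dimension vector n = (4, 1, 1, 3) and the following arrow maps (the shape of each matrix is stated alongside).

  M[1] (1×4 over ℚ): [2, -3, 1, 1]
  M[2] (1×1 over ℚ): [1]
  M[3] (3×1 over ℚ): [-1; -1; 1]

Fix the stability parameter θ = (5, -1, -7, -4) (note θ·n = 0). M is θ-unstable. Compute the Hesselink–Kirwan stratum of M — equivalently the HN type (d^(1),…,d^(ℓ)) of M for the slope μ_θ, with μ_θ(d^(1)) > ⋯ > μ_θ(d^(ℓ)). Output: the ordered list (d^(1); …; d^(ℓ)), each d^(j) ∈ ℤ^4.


Barcode: M ≅ I[1,1]^3, I[1,4], I[4,4]^2. HN layers by μ_θ (3 steps, strictly decreasing):
  μ^(1)=5; μ^(2)=-7/4; μ^(3)=-4

((3, 0, 0, 0); (1, 1, 1, 1); (0, 0, 0, 2))


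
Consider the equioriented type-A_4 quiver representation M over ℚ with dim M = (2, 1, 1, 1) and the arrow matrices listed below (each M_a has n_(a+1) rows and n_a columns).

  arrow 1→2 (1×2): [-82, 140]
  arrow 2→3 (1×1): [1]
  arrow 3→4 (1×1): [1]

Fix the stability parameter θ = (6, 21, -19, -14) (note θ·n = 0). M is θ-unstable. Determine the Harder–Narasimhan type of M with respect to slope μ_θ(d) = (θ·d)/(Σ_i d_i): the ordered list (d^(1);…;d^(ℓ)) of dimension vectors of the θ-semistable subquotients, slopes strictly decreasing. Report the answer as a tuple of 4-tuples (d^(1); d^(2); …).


Interval decomposition of M: I[1,1], I[1,4].
HN type (ℓ=2): μ^(1)=6; μ^(2)=-3/2

((1, 0, 0, 0); (1, 1, 1, 1))


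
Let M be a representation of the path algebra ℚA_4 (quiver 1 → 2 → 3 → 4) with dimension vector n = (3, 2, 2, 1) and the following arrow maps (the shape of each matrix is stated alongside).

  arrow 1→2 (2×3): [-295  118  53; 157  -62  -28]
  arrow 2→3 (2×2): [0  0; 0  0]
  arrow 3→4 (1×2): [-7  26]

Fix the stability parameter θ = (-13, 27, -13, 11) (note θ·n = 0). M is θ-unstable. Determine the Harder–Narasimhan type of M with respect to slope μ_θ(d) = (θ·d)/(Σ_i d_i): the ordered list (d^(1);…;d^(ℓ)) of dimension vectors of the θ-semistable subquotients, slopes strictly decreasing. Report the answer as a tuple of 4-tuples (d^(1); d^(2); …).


Via rank(M_{q-1}∘⋯∘M_p): M ≅ I[1,1], I[1,2]^2, I[3,3], I[3,4].
μ_θ-semistable layers: μ^(1)=27; μ^(2)=11; μ^(3)=-13

((0, 2, 0, 0); (0, 0, 0, 1); (3, 0, 2, 0))


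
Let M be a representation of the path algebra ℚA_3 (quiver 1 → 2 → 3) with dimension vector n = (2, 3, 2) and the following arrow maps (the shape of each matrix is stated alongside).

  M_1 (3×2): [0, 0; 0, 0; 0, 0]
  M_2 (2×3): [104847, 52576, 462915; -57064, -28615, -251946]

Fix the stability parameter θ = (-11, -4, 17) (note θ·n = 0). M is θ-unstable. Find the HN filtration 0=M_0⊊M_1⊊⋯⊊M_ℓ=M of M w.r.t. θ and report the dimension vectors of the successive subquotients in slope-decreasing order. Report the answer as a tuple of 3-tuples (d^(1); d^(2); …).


Via rank(M_{q-1}∘⋯∘M_p): M ≅ I[1,1]^2, I[2,2], I[2,3]^2.
μ_θ-semistable layers: μ^(1)=17; μ^(2)=-4; μ^(3)=-11

((0, 0, 2); (0, 3, 0); (2, 0, 0))


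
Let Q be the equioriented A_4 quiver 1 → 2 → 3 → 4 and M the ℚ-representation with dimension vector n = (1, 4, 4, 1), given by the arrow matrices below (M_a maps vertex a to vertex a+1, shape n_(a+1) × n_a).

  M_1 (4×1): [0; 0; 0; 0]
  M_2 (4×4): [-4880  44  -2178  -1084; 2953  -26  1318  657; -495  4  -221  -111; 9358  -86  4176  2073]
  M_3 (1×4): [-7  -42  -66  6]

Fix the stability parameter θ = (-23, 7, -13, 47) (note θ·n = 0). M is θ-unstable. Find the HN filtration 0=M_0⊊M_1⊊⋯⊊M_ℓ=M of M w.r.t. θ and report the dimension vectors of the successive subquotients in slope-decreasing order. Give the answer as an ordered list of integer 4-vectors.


Interval decomposition of M: I[1,1], I[2,3]^3, I[2,4].
HN type (ℓ=3): μ^(1)=47; μ^(2)=-3; μ^(3)=-23

((0, 0, 0, 1); (0, 4, 4, 0); (1, 0, 0, 0))


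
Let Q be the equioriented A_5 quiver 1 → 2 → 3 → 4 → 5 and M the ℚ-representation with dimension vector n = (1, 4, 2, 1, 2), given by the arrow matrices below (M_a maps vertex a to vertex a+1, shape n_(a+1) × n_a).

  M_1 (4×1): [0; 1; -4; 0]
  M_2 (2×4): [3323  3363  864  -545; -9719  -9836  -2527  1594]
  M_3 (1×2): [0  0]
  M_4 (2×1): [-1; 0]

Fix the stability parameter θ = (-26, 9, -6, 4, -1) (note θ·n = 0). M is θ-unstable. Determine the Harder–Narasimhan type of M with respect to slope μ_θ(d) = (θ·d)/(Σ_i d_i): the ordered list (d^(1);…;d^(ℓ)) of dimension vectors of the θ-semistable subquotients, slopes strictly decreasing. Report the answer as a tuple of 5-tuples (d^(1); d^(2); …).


Via rank(M_{q-1}∘⋯∘M_p): M ≅ I[1,3], I[2,2]^2, I[2,3], I[4,5], I[5,5].
μ_θ-semistable layers: μ^(1)=9; μ^(2)=3/2; μ^(3)=-1; μ^(4)=-26

((0, 2, 0, 0, 0); (0, 2, 2, 1, 1); (0, 0, 0, 0, 1); (1, 0, 0, 0, 0))


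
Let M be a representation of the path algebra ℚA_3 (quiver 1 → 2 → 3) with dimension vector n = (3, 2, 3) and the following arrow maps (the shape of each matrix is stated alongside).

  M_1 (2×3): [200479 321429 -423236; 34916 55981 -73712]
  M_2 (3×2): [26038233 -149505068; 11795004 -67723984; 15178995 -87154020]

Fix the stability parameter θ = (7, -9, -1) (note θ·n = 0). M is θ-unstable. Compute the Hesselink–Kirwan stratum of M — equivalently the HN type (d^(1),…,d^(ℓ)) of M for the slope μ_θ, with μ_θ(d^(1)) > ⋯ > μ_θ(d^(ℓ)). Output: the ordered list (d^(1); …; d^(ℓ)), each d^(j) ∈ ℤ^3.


Barcode: M ≅ I[1,1], I[1,2], I[1,3], I[3,3]^2. HN layers by μ_θ (2 steps, strictly decreasing):
  μ^(1)=7; μ^(2)=-1

((1, 0, 0); (2, 2, 3))


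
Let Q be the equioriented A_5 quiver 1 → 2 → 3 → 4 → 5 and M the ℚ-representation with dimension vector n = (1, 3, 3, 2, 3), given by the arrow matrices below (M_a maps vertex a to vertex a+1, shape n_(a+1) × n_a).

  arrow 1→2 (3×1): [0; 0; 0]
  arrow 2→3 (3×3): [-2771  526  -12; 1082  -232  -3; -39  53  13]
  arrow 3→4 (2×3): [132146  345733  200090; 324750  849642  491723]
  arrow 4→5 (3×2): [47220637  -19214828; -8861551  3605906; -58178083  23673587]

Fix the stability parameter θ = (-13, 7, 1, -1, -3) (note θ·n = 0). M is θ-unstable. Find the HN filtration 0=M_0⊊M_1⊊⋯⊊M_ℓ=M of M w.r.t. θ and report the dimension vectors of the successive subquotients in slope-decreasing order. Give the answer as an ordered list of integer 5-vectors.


Barcode: M ≅ I[1,1], I[2,3], I[2,5]^2, I[5,5]. HN layers by μ_θ (4 steps, strictly decreasing):
  μ^(1)=4; μ^(2)=1; μ^(3)=-3; μ^(4)=-13

((0, 1, 1, 0, 0); (0, 2, 2, 2, 2); (0, 0, 0, 0, 1); (1, 0, 0, 0, 0))


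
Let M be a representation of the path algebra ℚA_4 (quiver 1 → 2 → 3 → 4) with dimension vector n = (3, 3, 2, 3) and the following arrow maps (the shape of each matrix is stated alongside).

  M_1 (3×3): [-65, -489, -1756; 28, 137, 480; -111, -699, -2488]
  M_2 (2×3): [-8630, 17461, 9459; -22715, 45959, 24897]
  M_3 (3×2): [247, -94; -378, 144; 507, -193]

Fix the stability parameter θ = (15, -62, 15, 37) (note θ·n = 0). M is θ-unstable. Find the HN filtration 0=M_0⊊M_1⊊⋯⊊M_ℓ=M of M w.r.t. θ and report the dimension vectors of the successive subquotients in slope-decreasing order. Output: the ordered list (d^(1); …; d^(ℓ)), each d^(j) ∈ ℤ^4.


Via rank(M_{q-1}∘⋯∘M_p): M ≅ I[1,2], I[1,4]^2, I[4,4].
μ_θ-semistable layers: μ^(1)=37; μ^(2)=15; μ^(3)=-47/2

((0, 0, 0, 3); (0, 0, 2, 0); (3, 3, 0, 0))


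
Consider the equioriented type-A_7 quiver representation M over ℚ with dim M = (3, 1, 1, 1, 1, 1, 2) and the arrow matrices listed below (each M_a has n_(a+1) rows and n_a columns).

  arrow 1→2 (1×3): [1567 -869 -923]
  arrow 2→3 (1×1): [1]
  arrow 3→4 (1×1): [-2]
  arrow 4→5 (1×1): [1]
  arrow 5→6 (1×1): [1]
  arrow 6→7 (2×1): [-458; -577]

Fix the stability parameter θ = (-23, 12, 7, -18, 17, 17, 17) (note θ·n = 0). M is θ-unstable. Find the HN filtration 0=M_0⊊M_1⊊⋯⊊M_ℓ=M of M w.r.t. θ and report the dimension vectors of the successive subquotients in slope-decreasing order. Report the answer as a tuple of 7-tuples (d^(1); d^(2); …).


Via rank(M_{q-1}∘⋯∘M_p): M ≅ I[1,1]^2, I[1,7], I[7,7].
μ_θ-semistable layers: μ^(1)=17; μ^(2)=1/3; μ^(3)=-23

((0, 0, 0, 0, 1, 1, 2); (0, 1, 1, 1, 0, 0, 0); (3, 0, 0, 0, 0, 0, 0))


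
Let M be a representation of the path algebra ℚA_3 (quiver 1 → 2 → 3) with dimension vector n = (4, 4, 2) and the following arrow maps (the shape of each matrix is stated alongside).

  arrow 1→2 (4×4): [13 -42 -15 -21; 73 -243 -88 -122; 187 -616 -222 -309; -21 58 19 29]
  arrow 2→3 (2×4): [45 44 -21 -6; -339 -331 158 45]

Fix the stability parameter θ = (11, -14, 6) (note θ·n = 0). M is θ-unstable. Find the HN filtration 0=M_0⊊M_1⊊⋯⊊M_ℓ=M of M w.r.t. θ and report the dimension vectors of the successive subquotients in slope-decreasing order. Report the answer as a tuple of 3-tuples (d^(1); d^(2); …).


Interval decomposition of M: I[1,1], I[1,2], I[1,3]^2, I[2,2].
HN type (ℓ=4): μ^(1)=11; μ^(2)=6; μ^(3)=-3/2; μ^(4)=-14

((1, 0, 0); (0, 0, 2); (3, 3, 0); (0, 1, 0))


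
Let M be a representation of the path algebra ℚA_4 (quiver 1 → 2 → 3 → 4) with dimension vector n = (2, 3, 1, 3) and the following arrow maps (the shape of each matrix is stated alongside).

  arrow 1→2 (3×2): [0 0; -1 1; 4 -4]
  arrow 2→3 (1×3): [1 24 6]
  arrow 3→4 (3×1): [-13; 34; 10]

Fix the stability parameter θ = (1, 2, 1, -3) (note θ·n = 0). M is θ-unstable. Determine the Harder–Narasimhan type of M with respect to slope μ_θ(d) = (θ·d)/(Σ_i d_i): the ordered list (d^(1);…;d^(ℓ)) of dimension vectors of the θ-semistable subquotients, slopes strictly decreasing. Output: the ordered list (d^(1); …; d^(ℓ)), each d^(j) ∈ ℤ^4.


Barcode: M ≅ I[1,1], I[1,2], I[2,2], I[2,4], I[4,4]^2. HN layers by μ_θ (4 steps, strictly decreasing):
  μ^(1)=2; μ^(2)=1; μ^(3)=0; μ^(4)=-3

((0, 2, 0, 0); (2, 0, 0, 0); (0, 1, 1, 1); (0, 0, 0, 2))


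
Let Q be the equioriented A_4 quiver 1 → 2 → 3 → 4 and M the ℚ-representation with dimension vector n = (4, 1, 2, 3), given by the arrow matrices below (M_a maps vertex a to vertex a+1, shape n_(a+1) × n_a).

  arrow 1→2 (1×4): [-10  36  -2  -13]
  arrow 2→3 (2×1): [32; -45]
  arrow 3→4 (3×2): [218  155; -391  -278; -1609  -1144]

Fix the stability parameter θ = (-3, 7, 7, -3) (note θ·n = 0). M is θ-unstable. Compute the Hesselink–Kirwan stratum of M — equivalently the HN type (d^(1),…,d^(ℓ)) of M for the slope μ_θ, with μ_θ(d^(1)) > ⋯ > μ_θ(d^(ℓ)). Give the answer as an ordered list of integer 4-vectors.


Via rank(M_{q-1}∘⋯∘M_p): M ≅ I[1,1]^3, I[1,4], I[3,4], I[4,4].
μ_θ-semistable layers: μ^(1)=11/3; μ^(2)=2; μ^(3)=-3

((0, 1, 1, 1); (0, 0, 1, 1); (4, 0, 0, 1))


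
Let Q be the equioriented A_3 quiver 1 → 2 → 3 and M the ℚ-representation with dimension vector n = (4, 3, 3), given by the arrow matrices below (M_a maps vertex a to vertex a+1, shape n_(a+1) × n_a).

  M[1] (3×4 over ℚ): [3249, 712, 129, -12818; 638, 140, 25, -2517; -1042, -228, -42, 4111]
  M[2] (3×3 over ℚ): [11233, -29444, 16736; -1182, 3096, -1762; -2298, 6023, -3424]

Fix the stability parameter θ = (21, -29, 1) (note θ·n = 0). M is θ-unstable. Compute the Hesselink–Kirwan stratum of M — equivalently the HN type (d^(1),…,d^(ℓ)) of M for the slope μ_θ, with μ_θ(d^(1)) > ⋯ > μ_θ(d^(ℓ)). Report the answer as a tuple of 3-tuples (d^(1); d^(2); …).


Interval decomposition of M: I[1,1], I[1,3]^3.
HN type (ℓ=3): μ^(1)=21; μ^(2)=1; μ^(3)=-4

((1, 0, 0); (0, 0, 3); (3, 3, 0))


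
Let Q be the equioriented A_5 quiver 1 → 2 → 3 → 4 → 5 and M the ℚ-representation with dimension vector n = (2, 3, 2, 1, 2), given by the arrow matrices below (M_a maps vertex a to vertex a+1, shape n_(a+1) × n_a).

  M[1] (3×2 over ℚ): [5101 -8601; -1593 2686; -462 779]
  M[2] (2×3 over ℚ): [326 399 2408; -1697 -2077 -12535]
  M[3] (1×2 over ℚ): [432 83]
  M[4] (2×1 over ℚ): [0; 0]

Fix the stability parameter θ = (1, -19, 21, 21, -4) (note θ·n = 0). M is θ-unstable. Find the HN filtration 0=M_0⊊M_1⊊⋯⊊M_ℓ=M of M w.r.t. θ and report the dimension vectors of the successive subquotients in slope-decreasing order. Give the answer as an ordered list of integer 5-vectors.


Via rank(M_{q-1}∘⋯∘M_p): M ≅ I[1,3], I[1,4], I[2,2], I[5,5]^2.
μ_θ-semistable layers: μ^(1)=21; μ^(2)=-4; μ^(3)=-9; μ^(4)=-19

((0, 0, 2, 1, 0); (0, 0, 0, 0, 2); (2, 2, 0, 0, 0); (0, 1, 0, 0, 0))


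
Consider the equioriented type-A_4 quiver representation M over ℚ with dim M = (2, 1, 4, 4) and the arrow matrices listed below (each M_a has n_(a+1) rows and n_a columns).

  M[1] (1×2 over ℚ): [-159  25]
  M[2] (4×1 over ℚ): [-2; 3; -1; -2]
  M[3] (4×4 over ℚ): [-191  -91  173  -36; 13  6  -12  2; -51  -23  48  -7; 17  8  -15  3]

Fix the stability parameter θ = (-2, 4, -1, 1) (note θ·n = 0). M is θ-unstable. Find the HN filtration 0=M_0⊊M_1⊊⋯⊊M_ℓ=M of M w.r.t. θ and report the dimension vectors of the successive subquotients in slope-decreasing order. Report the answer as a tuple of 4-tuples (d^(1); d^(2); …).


Interval decomposition of M: I[1,1], I[1,4], I[3,4]^3.
HN type (ℓ=4): μ^(1)=4/3; μ^(2)=1; μ^(3)=-1; μ^(4)=-2

((0, 1, 1, 1); (0, 0, 0, 3); (0, 0, 3, 0); (2, 0, 0, 0))


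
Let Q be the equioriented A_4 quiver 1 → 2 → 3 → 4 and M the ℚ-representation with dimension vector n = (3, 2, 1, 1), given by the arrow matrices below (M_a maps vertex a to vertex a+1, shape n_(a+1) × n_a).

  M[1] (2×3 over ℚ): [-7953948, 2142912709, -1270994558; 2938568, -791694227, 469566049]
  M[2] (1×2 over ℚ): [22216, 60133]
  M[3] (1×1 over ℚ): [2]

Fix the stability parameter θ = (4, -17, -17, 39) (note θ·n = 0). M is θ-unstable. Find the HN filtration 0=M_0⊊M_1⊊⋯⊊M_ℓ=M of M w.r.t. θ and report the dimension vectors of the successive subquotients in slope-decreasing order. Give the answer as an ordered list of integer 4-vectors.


Via rank(M_{q-1}∘⋯∘M_p): M ≅ I[1,1], I[1,2], I[1,4].
μ_θ-semistable layers: μ^(1)=39; μ^(2)=4; μ^(3)=-13/2; μ^(4)=-10

((0, 0, 0, 1); (1, 0, 0, 0); (1, 1, 0, 0); (1, 1, 1, 0))


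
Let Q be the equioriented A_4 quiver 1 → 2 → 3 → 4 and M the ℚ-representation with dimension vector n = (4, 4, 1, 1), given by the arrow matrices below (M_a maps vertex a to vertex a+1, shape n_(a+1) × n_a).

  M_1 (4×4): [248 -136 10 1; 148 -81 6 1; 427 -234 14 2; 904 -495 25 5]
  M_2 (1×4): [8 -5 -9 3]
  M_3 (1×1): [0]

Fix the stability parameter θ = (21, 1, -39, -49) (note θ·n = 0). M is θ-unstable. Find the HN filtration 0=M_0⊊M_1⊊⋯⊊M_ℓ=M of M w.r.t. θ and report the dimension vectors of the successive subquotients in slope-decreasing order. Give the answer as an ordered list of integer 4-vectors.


Barcode: M ≅ I[1,2]^3, I[1,3], I[4,4]. HN layers by μ_θ (3 steps, strictly decreasing):
  μ^(1)=11; μ^(2)=-17/3; μ^(3)=-49

((3, 3, 0, 0); (1, 1, 1, 0); (0, 0, 0, 1))


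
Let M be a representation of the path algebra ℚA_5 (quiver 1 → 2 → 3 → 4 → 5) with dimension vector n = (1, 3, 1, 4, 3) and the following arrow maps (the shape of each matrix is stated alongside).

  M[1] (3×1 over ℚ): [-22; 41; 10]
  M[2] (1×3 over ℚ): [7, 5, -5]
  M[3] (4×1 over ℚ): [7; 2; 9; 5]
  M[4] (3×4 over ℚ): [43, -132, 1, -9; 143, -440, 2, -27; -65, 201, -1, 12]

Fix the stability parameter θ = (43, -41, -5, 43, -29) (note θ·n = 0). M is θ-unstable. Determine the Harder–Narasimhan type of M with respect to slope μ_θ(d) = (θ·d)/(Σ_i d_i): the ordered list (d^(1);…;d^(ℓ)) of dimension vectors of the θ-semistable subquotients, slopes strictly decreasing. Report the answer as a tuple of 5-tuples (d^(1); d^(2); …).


Interval decomposition of M: I[1,5], I[2,2]^2, I[4,4], I[4,5]^2.
HN type (ℓ=4): μ^(1)=43; μ^(2)=7; μ^(3)=-1; μ^(4)=-41

((0, 0, 0, 1, 0); (0, 0, 0, 3, 3); (1, 1, 1, 0, 0); (0, 2, 0, 0, 0))


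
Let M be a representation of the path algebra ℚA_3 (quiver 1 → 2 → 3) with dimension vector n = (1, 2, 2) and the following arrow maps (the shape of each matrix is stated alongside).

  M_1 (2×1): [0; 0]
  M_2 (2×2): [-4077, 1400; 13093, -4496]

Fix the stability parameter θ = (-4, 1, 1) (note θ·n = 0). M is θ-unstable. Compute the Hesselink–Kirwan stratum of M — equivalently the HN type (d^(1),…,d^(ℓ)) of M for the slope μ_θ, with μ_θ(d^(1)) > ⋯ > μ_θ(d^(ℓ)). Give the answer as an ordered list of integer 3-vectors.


Via rank(M_{q-1}∘⋯∘M_p): M ≅ I[1,1], I[2,3]^2.
μ_θ-semistable layers: μ^(1)=1; μ^(2)=-4

((0, 2, 2); (1, 0, 0))


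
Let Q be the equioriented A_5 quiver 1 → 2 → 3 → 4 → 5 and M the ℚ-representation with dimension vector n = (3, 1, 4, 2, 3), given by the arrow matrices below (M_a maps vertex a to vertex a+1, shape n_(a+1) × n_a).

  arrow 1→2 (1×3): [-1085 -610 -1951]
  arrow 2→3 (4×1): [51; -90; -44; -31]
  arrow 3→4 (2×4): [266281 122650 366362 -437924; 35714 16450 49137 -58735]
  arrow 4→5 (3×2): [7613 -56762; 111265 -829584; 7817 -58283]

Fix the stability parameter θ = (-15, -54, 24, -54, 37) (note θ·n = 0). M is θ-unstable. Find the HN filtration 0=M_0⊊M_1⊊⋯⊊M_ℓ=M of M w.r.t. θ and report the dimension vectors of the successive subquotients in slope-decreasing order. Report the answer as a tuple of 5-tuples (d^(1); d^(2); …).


Barcode: M ≅ I[1,1]^2, I[1,5], I[3,3]^2, I[3,5], I[5,5]. HN layers by μ_θ (4 steps, strictly decreasing):
  μ^(1)=37; μ^(2)=24; μ^(3)=-15; μ^(4)=-69/2

((0, 0, 0, 0, 3); (0, 0, 2, 0, 0); (2, 0, 2, 2, 0); (1, 1, 0, 0, 0))


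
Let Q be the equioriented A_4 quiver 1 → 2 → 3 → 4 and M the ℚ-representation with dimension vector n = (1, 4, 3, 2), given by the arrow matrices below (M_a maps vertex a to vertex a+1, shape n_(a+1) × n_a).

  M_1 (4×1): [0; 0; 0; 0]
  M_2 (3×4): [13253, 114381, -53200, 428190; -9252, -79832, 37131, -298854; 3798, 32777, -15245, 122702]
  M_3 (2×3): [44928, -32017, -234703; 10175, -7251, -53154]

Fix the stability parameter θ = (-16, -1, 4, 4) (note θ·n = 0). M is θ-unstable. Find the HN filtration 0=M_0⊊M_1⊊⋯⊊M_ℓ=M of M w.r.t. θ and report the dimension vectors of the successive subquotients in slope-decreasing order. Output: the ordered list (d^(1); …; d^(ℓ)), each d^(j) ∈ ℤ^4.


Barcode: M ≅ I[1,1], I[2,2], I[2,3], I[2,4]^2. HN layers by μ_θ (3 steps, strictly decreasing):
  μ^(1)=4; μ^(2)=-1; μ^(3)=-16

((0, 0, 3, 2); (0, 4, 0, 0); (1, 0, 0, 0))


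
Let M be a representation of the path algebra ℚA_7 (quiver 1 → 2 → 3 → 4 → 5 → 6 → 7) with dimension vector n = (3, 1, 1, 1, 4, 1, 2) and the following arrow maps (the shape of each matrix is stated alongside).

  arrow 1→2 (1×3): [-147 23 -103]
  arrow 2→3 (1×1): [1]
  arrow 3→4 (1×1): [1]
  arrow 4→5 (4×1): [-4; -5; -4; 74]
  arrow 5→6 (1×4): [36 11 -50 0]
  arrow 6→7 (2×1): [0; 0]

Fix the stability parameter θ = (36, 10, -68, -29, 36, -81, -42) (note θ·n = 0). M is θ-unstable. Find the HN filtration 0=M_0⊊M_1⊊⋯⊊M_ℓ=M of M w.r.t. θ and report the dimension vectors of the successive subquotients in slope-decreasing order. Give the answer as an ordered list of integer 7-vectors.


Via rank(M_{q-1}∘⋯∘M_p): M ≅ I[1,1]^2, I[1,6], I[5,5]^3, I[7,7]^2.
μ_θ-semistable layers: μ^(1)=36; μ^(2)=-16; μ^(3)=-42

((2, 0, 0, 0, 3, 0, 0); (1, 1, 1, 1, 1, 1, 0); (0, 0, 0, 0, 0, 0, 2))


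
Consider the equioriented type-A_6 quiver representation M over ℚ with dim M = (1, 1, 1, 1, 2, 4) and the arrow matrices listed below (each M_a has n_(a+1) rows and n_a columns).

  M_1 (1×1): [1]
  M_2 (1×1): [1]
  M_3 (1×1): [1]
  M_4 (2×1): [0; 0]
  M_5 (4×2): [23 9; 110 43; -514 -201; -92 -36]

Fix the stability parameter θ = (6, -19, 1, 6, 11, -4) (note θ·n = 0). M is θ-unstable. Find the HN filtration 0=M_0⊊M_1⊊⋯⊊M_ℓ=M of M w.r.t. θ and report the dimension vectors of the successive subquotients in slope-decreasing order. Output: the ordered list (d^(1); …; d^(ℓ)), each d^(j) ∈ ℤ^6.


Interval decomposition of M: I[1,4], I[5,6]^2, I[6,6]^2.
HN type (ℓ=5): μ^(1)=6; μ^(2)=7/2; μ^(3)=1; μ^(4)=-4; μ^(5)=-13/2

((0, 0, 0, 1, 0, 0); (0, 0, 0, 0, 2, 2); (0, 0, 1, 0, 0, 0); (0, 0, 0, 0, 0, 2); (1, 1, 0, 0, 0, 0))


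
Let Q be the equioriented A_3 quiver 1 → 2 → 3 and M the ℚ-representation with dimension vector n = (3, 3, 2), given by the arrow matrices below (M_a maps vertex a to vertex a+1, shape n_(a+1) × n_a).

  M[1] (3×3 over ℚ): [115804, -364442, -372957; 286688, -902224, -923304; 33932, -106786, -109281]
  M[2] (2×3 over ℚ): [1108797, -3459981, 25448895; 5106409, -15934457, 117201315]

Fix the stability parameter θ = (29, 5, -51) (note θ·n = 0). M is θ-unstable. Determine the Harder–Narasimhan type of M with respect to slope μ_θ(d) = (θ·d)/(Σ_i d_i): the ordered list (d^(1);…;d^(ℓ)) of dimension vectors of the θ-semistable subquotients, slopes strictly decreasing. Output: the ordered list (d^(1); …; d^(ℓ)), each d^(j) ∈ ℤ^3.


Interval decomposition of M: I[1,1]^2, I[1,2], I[2,2], I[2,3], I[3,3].
HN type (ℓ=5): μ^(1)=29; μ^(2)=17; μ^(3)=5; μ^(4)=-23; μ^(5)=-51

((2, 0, 0); (1, 1, 0); (0, 1, 0); (0, 1, 1); (0, 0, 1))


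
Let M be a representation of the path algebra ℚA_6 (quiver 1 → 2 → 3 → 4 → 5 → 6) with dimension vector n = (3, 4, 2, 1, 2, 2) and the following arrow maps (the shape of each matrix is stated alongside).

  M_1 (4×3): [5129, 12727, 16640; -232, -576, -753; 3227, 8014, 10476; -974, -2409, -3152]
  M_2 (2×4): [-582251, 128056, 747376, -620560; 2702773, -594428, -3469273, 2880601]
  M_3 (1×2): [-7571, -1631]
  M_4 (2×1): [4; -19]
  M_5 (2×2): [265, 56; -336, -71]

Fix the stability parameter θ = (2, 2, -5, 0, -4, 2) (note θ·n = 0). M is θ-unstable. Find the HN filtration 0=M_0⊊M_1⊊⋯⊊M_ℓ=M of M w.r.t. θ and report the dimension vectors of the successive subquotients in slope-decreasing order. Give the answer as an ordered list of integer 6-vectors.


Via rank(M_{q-1}∘⋯∘M_p): M ≅ I[1,2]^2, I[1,6], I[2,3], I[5,6].
μ_θ-semistable layers: μ^(1)=2; μ^(2)=-1; μ^(3)=-3/2; μ^(4)=-4

((2, 2, 0, 0, 0, 2); (1, 1, 1, 1, 1, 0); (0, 1, 1, 0, 0, 0); (0, 0, 0, 0, 1, 0))
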